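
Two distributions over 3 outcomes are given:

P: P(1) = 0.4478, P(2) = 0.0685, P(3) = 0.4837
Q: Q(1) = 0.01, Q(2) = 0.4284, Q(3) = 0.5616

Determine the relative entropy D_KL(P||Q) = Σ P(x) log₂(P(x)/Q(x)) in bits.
2.1707 bits

D_KL(P||Q) = Σ P(x) log₂(P(x)/Q(x))

Computing term by term:
  P(1)·log₂(P(1)/Q(1)) = 0.4478·log₂(0.4478/0.01) = 2.45609
  P(2)·log₂(P(2)/Q(2)) = 0.0685·log₂(0.0685/0.4284) = -0.18117
  P(3)·log₂(P(3)/Q(3)) = 0.4837·log₂(0.4837/0.5616) = -0.10420

D_KL(P||Q) = 2.45609 - 0.18117 - 0.10420 = 2.17072 ≈ 2.1707 bits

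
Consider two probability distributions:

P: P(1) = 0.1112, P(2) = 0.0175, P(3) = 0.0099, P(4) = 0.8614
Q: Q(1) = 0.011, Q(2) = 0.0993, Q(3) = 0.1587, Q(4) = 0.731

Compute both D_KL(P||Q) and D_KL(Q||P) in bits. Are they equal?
D_KL(P||Q) = 0.4917 bits, D_KL(Q||P) = 0.6741 bits. No, they are not equal.

D_KL(P||Q) = Σ P(x) log₂(P(x)/Q(x))

Computing term by term:
  P(1)·log₂(P(1)/Q(1)) = 0.1112·log₂(0.1112/0.011) = 0.37114
  P(2)·log₂(P(2)/Q(2)) = 0.0175·log₂(0.0175/0.0993) = -0.04383
  P(3)·log₂(P(3)/Q(3)) = 0.0099·log₂(0.0099/0.1587) = -0.03963
  P(4)·log₂(P(4)/Q(4)) = 0.8614·log₂(0.8614/0.731) = 0.20399

D_KL(P||Q) = 0.37114 - 0.04383 - 0.03963 + 0.20399 = 0.49167 ≈ 0.4917 bits

D_KL(Q||P) = Σ Q(x) log₂(Q(x)/P(x))

Computing term by term:
  Q(1)·log₂(Q(1)/P(1)) = 0.011·log₂(0.011/0.1112) = -0.03671
  Q(2)·log₂(Q(2)/P(2)) = 0.0993·log₂(0.0993/0.0175) = 0.24869
  Q(3)·log₂(Q(3)/P(3)) = 0.1587·log₂(0.1587/0.0099) = 0.63523
  Q(4)·log₂(Q(4)/P(4)) = 0.731·log₂(0.731/0.8614) = -0.17311

D_KL(Q||P) = -0.03671 + 0.24869 + 0.63523 - 0.17311 = 0.67410 ≈ 0.6741 bits

These are NOT equal (difference: 0.1824 bits). KL divergence is asymmetric: D_KL(P||Q) ≠ D_KL(Q||P) in general.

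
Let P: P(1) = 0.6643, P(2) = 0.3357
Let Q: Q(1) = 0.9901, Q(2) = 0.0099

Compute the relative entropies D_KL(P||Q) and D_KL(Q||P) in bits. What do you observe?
D_KL(P||Q) = 1.3241 bits, D_KL(Q||P) = 0.5197 bits. The two directions give different values (D_KL(P||Q) exceeds D_KL(Q||P) by 0.8044 bits): KL divergence is asymmetric.

D_KL(P||Q) = Σ P(x) log₂(P(x)/Q(x))

Computing term by term:
  P(1)·log₂(P(1)/Q(1)) = 0.6643·log₂(0.6643/0.9901) = -0.38246
  P(2)·log₂(P(2)/Q(2)) = 0.3357·log₂(0.3357/0.0099) = 1.70656

D_KL(P||Q) = -0.38246 + 1.70656 = 1.32410 ≈ 1.3241 bits

D_KL(Q||P) = Σ Q(x) log₂(Q(x)/P(x))

Computing term by term:
  Q(1)·log₂(Q(1)/P(1)) = 0.9901·log₂(0.9901/0.6643) = 0.57004
  Q(2)·log₂(Q(2)/P(2)) = 0.0099·log₂(0.0099/0.3357) = -0.05033

D_KL(Q||P) = 0.57004 - 0.05033 = 0.51971 ≈ 0.5197 bits

These are NOT equal (difference: 0.8044 bits). KL divergence is asymmetric: D_KL(P||Q) ≠ D_KL(Q||P) in general.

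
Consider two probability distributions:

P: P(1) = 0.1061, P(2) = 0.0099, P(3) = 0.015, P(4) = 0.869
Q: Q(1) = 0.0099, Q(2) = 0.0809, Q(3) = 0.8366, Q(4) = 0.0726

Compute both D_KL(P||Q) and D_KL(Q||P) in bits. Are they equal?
D_KL(P||Q) = 3.3582 bits, D_KL(Q||P) = 4.8048 bits. No, they are not equal.

D_KL(P||Q) = Σ P(x) log₂(P(x)/Q(x))

Computing term by term:
  P(1)·log₂(P(1)/Q(1)) = 0.1061·log₂(0.1061/0.0099) = 0.36306
  P(2)·log₂(P(2)/Q(2)) = 0.0099·log₂(0.0099/0.0809) = -0.03000
  P(3)·log₂(P(3)/Q(3)) = 0.015·log₂(0.015/0.8366) = -0.08702
  P(4)·log₂(P(4)/Q(4)) = 0.869·log₂(0.869/0.0726) = 3.11216

D_KL(P||Q) = 0.36306 - 0.03000 - 0.08702 + 3.11216 = 3.35820 ≈ 3.3582 bits

D_KL(Q||P) = Σ Q(x) log₂(Q(x)/P(x))

Computing term by term:
  Q(1)·log₂(Q(1)/P(1)) = 0.0099·log₂(0.0099/0.1061) = -0.03388
  Q(2)·log₂(Q(2)/P(2)) = 0.0809·log₂(0.0809/0.0099) = 0.24518
  Q(3)·log₂(Q(3)/P(3)) = 0.8366·log₂(0.8366/0.015) = 4.85354
  Q(4)·log₂(Q(4)/P(4)) = 0.0726·log₂(0.0726/0.869) = -0.26000

D_KL(Q||P) = -0.03388 + 0.24518 + 4.85354 - 0.26000 = 4.80484 ≈ 4.8048 bits

These are NOT equal (difference: 1.4466 bits). KL divergence is asymmetric: D_KL(P||Q) ≠ D_KL(Q||P) in general.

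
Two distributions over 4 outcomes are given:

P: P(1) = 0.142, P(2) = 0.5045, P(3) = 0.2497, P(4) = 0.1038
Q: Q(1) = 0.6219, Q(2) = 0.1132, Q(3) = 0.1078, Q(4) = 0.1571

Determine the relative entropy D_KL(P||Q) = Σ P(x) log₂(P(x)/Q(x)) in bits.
1.0257 bits

D_KL(P||Q) = Σ P(x) log₂(P(x)/Q(x))

Computing term by term:
  P(1)·log₂(P(1)/Q(1)) = 0.142·log₂(0.142/0.6219) = -0.30257
  P(2)·log₂(P(2)/Q(2)) = 0.5045·log₂(0.5045/0.1132) = 1.08769
  P(3)·log₂(P(3)/Q(3)) = 0.2497·log₂(0.2497/0.1078) = 0.30260
  P(4)·log₂(P(4)/Q(4)) = 0.1038·log₂(0.1038/0.1571) = -0.06206

D_KL(P||Q) = -0.30257 + 1.08769 + 0.30260 - 0.06206 = 1.02566 ≈ 1.0257 bits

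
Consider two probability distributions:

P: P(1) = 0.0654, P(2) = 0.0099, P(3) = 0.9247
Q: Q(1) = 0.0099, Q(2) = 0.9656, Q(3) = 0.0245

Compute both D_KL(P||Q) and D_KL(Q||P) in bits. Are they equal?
D_KL(P||Q) = 4.9564 bits, D_KL(Q||P) = 6.2252 bits. No, they are not equal.

D_KL(P||Q) = Σ P(x) log₂(P(x)/Q(x))

Computing term by term:
  P(1)·log₂(P(1)/Q(1)) = 0.0654·log₂(0.0654/0.0099) = 0.17814
  P(2)·log₂(P(2)/Q(2)) = 0.0099·log₂(0.0099/0.9656) = -0.06542
  P(3)·log₂(P(3)/Q(3)) = 0.9247·log₂(0.9247/0.0245) = 4.84370

D_KL(P||Q) = 0.17814 - 0.06542 + 4.84370 = 4.95642 ≈ 4.9564 bits

D_KL(Q||P) = Σ Q(x) log₂(Q(x)/P(x))

Computing term by term:
  Q(1)·log₂(Q(1)/P(1)) = 0.0099·log₂(0.0099/0.0654) = -0.02697
  Q(2)·log₂(Q(2)/P(2)) = 0.9656·log₂(0.9656/0.0099) = 6.38054
  Q(3)·log₂(Q(3)/P(3)) = 0.0245·log₂(0.0245/0.9247) = -0.12833

D_KL(Q||P) = -0.02697 + 6.38054 - 0.12833 = 6.22524 ≈ 6.2252 bits

These are NOT equal (difference: 1.2688 bits). KL divergence is asymmetric: D_KL(P||Q) ≠ D_KL(Q||P) in general.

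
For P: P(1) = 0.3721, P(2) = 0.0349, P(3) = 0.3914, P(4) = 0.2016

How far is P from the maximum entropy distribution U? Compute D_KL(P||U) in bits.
0.3049 bits

U(i) = 1/4 for all i

D_KL(P||U) = Σ P(x) log₂(P(x) / (1/4))
           = Σ P(x) log₂(P(x)) + log₂(4)
           = log₂(4) - H(P)

H(P) = -Σ P(x) log₂(P(x)):
  -P(1)·log₂(P(1)) = -(0.3721)·log₂(0.3721) = 0.53070
  -P(2)·log₂(P(2)) = -(0.0349)·log₂(0.0349) = 0.16894
  -P(3)·log₂(P(3)) = -(0.3914)·log₂(0.3914) = 0.52968
  -P(4)·log₂(P(4)) = -(0.2016)·log₂(0.2016) = 0.46578
H(P) = 0.53070 + 0.16894 + 0.52968 + 0.46578 = 1.69510 bits

log₂(4) = 2.00000 bits

D_KL(P||U) = 2.00000 - 1.69510 = 0.30490 ≈ 0.3049 bits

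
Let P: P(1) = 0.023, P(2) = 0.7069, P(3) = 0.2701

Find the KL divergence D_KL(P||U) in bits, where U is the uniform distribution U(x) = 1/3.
0.5960 bits

U(i) = 1/3 for all i

D_KL(P||U) = Σ P(x) log₂(P(x) / (1/3))
           = Σ P(x) log₂(P(x)) + log₂(3)
           = log₂(3) - H(P)

H(P) = -Σ P(x) log₂(P(x)):
  -P(1)·log₂(P(1)) = -(0.023)·log₂(0.023) = 0.12517
  -P(2)·log₂(P(2)) = -(0.7069)·log₂(0.7069) = 0.35375
  -P(3)·log₂(P(3)) = -(0.2701)·log₂(0.2701) = 0.51007
H(P) = 0.12517 + 0.35375 + 0.51007 = 0.98899 bits

log₂(3) = 1.58496 bits

D_KL(P||U) = 1.58496 - 0.98899 = 0.59597 ≈ 0.5960 bits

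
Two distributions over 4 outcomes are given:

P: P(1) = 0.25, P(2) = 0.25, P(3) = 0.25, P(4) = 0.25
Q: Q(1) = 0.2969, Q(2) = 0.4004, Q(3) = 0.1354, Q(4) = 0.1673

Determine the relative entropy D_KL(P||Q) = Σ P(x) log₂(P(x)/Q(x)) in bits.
0.1342 bits

D_KL(P||Q) = Σ P(x) log₂(P(x)/Q(x))

Computing term by term:
  P(1)·log₂(P(1)/Q(1)) = 0.25·log₂(0.25/0.2969) = -0.06201
  P(2)·log₂(P(2)/Q(2)) = 0.25·log₂(0.25/0.4004) = -0.16988
  P(3)·log₂(P(3)/Q(3)) = 0.25·log₂(0.25/0.1354) = 0.22118
  P(4)·log₂(P(4)/Q(4)) = 0.25·log₂(0.25/0.1673) = 0.14487

D_KL(P||Q) = -0.06201 - 0.16988 + 0.22118 + 0.14487 = 0.13416 ≈ 0.1342 bits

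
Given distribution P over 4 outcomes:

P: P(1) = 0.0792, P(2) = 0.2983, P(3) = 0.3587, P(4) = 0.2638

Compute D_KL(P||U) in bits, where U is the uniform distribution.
0.1520 bits

U(i) = 1/4 for all i

D_KL(P||U) = Σ P(x) log₂(P(x) / (1/4))
           = Σ P(x) log₂(P(x)) + log₂(4)
           = log₂(4) - H(P)

H(P) = -Σ P(x) log₂(P(x)):
  -P(1)·log₂(P(1)) = -(0.0792)·log₂(0.0792) = 0.28974
  -P(2)·log₂(P(2)) = -(0.2983)·log₂(0.2983) = 0.52058
  -P(3)·log₂(P(3)) = -(0.3587)·log₂(0.3587) = 0.53057
  -P(4)·log₂(P(4)) = -(0.2638)·log₂(0.2638) = 0.50715
H(P) = 0.28974 + 0.52058 + 0.53057 + 0.50715 = 1.84804 bits

log₂(4) = 2.00000 bits

D_KL(P||U) = 2.00000 - 1.84804 = 0.15196 ≈ 0.1520 bits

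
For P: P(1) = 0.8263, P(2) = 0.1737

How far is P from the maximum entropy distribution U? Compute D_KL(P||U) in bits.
0.3339 bits

U(i) = 1/2 for all i

D_KL(P||U) = Σ P(x) log₂(P(x) / (1/2))
           = Σ P(x) log₂(P(x)) + log₂(2)
           = log₂(2) - H(P)

H(P) = -Σ P(x) log₂(P(x)):
  -P(1)·log₂(P(1)) = -(0.8263)·log₂(0.8263) = 0.22745
  -P(2)·log₂(P(2)) = -(0.1737)·log₂(0.1737) = 0.43865
H(P) = 0.22745 + 0.43865 = 0.66610 bits

log₂(2) = 1.00000 bits

D_KL(P||U) = 1.00000 - 0.66610 = 0.33390 ≈ 0.3339 bits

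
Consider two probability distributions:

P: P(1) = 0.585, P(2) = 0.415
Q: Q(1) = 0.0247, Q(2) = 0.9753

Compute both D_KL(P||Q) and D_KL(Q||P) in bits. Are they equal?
D_KL(P||Q) = 2.1594 bits, D_KL(Q||P) = 1.0895 bits. No, they are not equal.

D_KL(P||Q) = Σ P(x) log₂(P(x)/Q(x))

Computing term by term:
  P(1)·log₂(P(1)/Q(1)) = 0.585·log₂(0.585/0.0247) = 2.67102
  P(2)·log₂(P(2)/Q(2)) = 0.415·log₂(0.415/0.9753) = -0.51158

D_KL(P||Q) = 2.67102 - 0.51158 = 2.15944 ≈ 2.1594 bits

D_KL(Q||P) = Σ Q(x) log₂(Q(x)/P(x))

Computing term by term:
  Q(1)·log₂(Q(1)/P(1)) = 0.0247·log₂(0.0247/0.585) = -0.11278
  Q(2)·log₂(Q(2)/P(2)) = 0.9753·log₂(0.9753/0.415) = 1.20229

D_KL(Q||P) = -0.11278 + 1.20229 = 1.08951 ≈ 1.0895 bits

These are NOT equal (difference: 1.0699 bits). KL divergence is asymmetric: D_KL(P||Q) ≠ D_KL(Q||P) in general.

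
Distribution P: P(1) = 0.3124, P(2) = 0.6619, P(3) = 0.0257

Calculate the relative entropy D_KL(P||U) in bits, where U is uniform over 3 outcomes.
0.5308 bits

U(i) = 1/3 for all i

D_KL(P||U) = Σ P(x) log₂(P(x) / (1/3))
           = Σ P(x) log₂(P(x)) + log₂(3)
           = log₂(3) - H(P)

H(P) = -Σ P(x) log₂(P(x)):
  -P(1)·log₂(P(1)) = -(0.3124)·log₂(0.3124) = 0.52437
  -P(2)·log₂(P(2)) = -(0.6619)·log₂(0.6619) = 0.39404
  -P(3)·log₂(P(3)) = -(0.0257)·log₂(0.0257) = 0.13575
H(P) = 0.52437 + 0.39404 + 0.13575 = 1.05416 bits

log₂(3) = 1.58496 bits

D_KL(P||U) = 1.58496 - 1.05416 = 0.53080 ≈ 0.5308 bits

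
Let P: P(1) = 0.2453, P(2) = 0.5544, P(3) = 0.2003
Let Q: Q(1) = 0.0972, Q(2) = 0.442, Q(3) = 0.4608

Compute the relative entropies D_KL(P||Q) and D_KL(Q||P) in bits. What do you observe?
D_KL(P||Q) = 0.2681 bits, D_KL(Q||P) = 0.2796 bits. The two directions give different values (D_KL(Q||P) exceeds D_KL(P||Q) by 0.0115 bits): KL divergence is asymmetric.

D_KL(P||Q) = Σ P(x) log₂(P(x)/Q(x))

Computing term by term:
  P(1)·log₂(P(1)/Q(1)) = 0.2453·log₂(0.2453/0.0972) = 0.32760
  P(2)·log₂(P(2)/Q(2)) = 0.5544·log₂(0.5544/0.442) = 0.18122
  P(3)·log₂(P(3)/Q(3)) = 0.2003·log₂(0.2003/0.4608) = -0.24076

D_KL(P||Q) = 0.32760 + 0.18122 - 0.24076 = 0.26806 ≈ 0.2681 bits

D_KL(Q||P) = Σ Q(x) log₂(Q(x)/P(x))

Computing term by term:
  Q(1)·log₂(Q(1)/P(1)) = 0.0972·log₂(0.0972/0.2453) = -0.12981
  Q(2)·log₂(Q(2)/P(2)) = 0.442·log₂(0.442/0.5544) = -0.14448
  Q(3)·log₂(Q(3)/P(3)) = 0.4608·log₂(0.4608/0.2003) = 0.55387

D_KL(Q||P) = -0.12981 - 0.14448 + 0.55387 = 0.27958 ≈ 0.2796 bits

These are NOT equal (difference: 0.0115 bits). KL divergence is asymmetric: D_KL(P||Q) ≠ D_KL(Q||P) in general.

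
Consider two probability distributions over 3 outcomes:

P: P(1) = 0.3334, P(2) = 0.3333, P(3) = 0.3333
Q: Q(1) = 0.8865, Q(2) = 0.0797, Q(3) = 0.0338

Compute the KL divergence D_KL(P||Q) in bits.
1.3181 bits

D_KL(P||Q) = Σ P(x) log₂(P(x)/Q(x))

Computing term by term:
  P(1)·log₂(P(1)/Q(1)) = 0.3334·log₂(0.3334/0.8865) = -0.47038
  P(2)·log₂(P(2)/Q(2)) = 0.3333·log₂(0.3333/0.0797) = 0.68799
  P(3)·log₂(P(3)/Q(3)) = 0.3333·log₂(0.3333/0.0338) = 1.10047

D_KL(P||Q) = -0.47038 + 0.68799 + 1.10047 = 1.31808 ≈ 1.3181 bits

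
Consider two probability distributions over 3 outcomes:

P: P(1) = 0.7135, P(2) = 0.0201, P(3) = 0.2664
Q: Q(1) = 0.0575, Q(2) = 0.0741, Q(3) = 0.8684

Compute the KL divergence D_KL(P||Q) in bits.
2.1004 bits

D_KL(P||Q) = Σ P(x) log₂(P(x)/Q(x))

Computing term by term:
  P(1)·log₂(P(1)/Q(1)) = 0.7135·log₂(0.7135/0.0575) = 2.59234
  P(2)·log₂(P(2)/Q(2)) = 0.0201·log₂(0.0201/0.0741) = -0.03783
  P(3)·log₂(P(3)/Q(3)) = 0.2664·log₂(0.2664/0.8684) = -0.45415

D_KL(P||Q) = 2.59234 - 0.03783 - 0.45415 = 2.10036 ≈ 2.1004 bits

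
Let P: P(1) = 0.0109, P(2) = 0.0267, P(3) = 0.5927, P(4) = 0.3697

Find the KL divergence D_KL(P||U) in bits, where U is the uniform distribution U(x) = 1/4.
0.8114 bits

U(i) = 1/4 for all i

D_KL(P||U) = Σ P(x) log₂(P(x) / (1/4))
           = Σ P(x) log₂(P(x)) + log₂(4)
           = log₂(4) - H(P)

H(P) = -Σ P(x) log₂(P(x)):
  -P(1)·log₂(P(1)) = -(0.0109)·log₂(0.0109) = 0.07106
  -P(2)·log₂(P(2)) = -(0.0267)·log₂(0.0267) = 0.13956
  -P(3)·log₂(P(3)) = -(0.5927)·log₂(0.5927) = 0.44727
  -P(4)·log₂(P(4)) = -(0.3697)·log₂(0.3697) = 0.53073
H(P) = 0.07106 + 0.13956 + 0.44727 + 0.53073 = 1.18862 bits

log₂(4) = 2.00000 bits

D_KL(P||U) = 2.00000 - 1.18862 = 0.81138 ≈ 0.8114 bits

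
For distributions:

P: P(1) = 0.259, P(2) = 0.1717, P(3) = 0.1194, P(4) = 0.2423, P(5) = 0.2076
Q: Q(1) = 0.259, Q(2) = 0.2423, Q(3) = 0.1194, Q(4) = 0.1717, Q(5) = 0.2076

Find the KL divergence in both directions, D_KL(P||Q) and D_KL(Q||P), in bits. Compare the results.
D_KL(P||Q) = 0.0351 bits, D_KL(Q||P) = 0.0351 bits. The two directions give exactly the same value for this pair.

D_KL(P||Q) = Σ P(x) log₂(P(x)/Q(x))

Computing term by term:
  P(1)·log₂(P(1)/Q(1)) = 0.259·log₂(0.259/0.259) = 0.00000
  P(2)·log₂(P(2)/Q(2)) = 0.1717·log₂(0.1717/0.2423) = -0.08532
  P(3)·log₂(P(3)/Q(3)) = 0.1194·log₂(0.1194/0.1194) = 0.00000
  P(4)·log₂(P(4)/Q(4)) = 0.2423·log₂(0.2423/0.1717) = 0.12040
  P(5)·log₂(P(5)/Q(5)) = 0.2076·log₂(0.2076/0.2076) = 0.00000

D_KL(P||Q) = 0.00000 - 0.08532 + 0.00000 + 0.12040 + 0.00000 = 0.03508 ≈ 0.0351 bits

D_KL(Q||P) = Σ Q(x) log₂(Q(x)/P(x))

Computing term by term:
  Q(1)·log₂(Q(1)/P(1)) = 0.259·log₂(0.259/0.259) = 0.00000
  Q(2)·log₂(Q(2)/P(2)) = 0.2423·log₂(0.2423/0.1717) = 0.12040
  Q(3)·log₂(Q(3)/P(3)) = 0.1194·log₂(0.1194/0.1194) = 0.00000
  Q(4)·log₂(Q(4)/P(4)) = 0.1717·log₂(0.1717/0.2423) = -0.08532
  Q(5)·log₂(Q(5)/P(5)) = 0.2076·log₂(0.2076/0.2076) = 0.00000

D_KL(Q||P) = 0.00000 + 0.12040 + 0.00000 - 0.08532 + 0.00000 = 0.03508 ≈ 0.0351 bits

These ARE equal here. Q is P with outcomes relabeled (Q(2) = P(4), Q(4) = P(2)) by a relabeling that is its own inverse, so the two sums contain exactly the same terms in a different order. This is a special case — KL divergence is not symmetric in general: D_KL(P||Q) ≠ D_KL(Q||P) for most P, Q.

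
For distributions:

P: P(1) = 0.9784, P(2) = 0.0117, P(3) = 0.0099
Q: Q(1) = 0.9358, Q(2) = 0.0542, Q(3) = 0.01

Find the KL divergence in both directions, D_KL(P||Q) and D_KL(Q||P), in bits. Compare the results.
D_KL(P||Q) = 0.0368 bits, D_KL(Q||P) = 0.0599 bits. D_KL(Q||P) is larger than D_KL(P||Q) by 0.0231 bits; the two directions differ.

D_KL(P||Q) = Σ P(x) log₂(P(x)/Q(x))

Computing term by term:
  P(1)·log₂(P(1)/Q(1)) = 0.9784·log₂(0.9784/0.9358) = 0.06284
  P(2)·log₂(P(2)/Q(2)) = 0.0117·log₂(0.0117/0.0542) = -0.02588
  P(3)·log₂(P(3)/Q(3)) = 0.0099·log₂(0.0099/0.01) = -0.00014

D_KL(P||Q) = 0.06284 - 0.02588 - 0.00014 = 0.03682 ≈ 0.0368 bits

D_KL(Q||P) = Σ Q(x) log₂(Q(x)/P(x))

Computing term by term:
  Q(1)·log₂(Q(1)/P(1)) = 0.9358·log₂(0.9358/0.9784) = -0.06010
  Q(2)·log₂(Q(2)/P(2)) = 0.0542·log₂(0.0542/0.0117) = 0.11988
  Q(3)·log₂(Q(3)/P(3)) = 0.01·log₂(0.01/0.0099) = 0.00014

D_KL(Q||P) = -0.06010 + 0.11988 + 0.00014 = 0.05992 ≈ 0.0599 bits

These are NOT equal (difference: 0.0231 bits). KL divergence is asymmetric: D_KL(P||Q) ≠ D_KL(Q||P) in general.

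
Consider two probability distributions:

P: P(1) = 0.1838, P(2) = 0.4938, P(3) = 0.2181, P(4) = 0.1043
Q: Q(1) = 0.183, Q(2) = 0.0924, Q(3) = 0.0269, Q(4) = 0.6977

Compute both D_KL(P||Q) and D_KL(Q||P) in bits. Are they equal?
D_KL(P||Q) = 1.5677 bits, D_KL(Q||P) = 1.6072 bits. No, they are not equal.

D_KL(P||Q) = Σ P(x) log₂(P(x)/Q(x))

Computing term by term:
  P(1)·log₂(P(1)/Q(1)) = 0.1838·log₂(0.1838/0.183) = 0.00116
  P(2)·log₂(P(2)/Q(2)) = 0.4938·log₂(0.4938/0.0924) = 1.19399
  P(3)·log₂(P(3)/Q(3)) = 0.2181·log₂(0.2181/0.0269) = 0.65851
  P(4)·log₂(P(4)/Q(4)) = 0.1043·log₂(0.1043/0.6977) = -0.28598

D_KL(P||Q) = 0.00116 + 1.19399 + 0.65851 - 0.28598 = 1.56768 ≈ 1.5677 bits

D_KL(Q||P) = Σ Q(x) log₂(Q(x)/P(x))

Computing term by term:
  Q(1)·log₂(Q(1)/P(1)) = 0.183·log₂(0.183/0.1838) = -0.00115
  Q(2)·log₂(Q(2)/P(2)) = 0.0924·log₂(0.0924/0.4938) = -0.22342
  Q(3)·log₂(Q(3)/P(3)) = 0.0269·log₂(0.0269/0.2181) = -0.08122
  Q(4)·log₂(Q(4)/P(4)) = 0.6977·log₂(0.6977/0.1043) = 1.91300

D_KL(Q||P) = -0.00115 - 0.22342 - 0.08122 + 1.91300 = 1.60721 ≈ 1.6072 bits

These are NOT equal (difference: 0.0395 bits). KL divergence is asymmetric: D_KL(P||Q) ≠ D_KL(Q||P) in general.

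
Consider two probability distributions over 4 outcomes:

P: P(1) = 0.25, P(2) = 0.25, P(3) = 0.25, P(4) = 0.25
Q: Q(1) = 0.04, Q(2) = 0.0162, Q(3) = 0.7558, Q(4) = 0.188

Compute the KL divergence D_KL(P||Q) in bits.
1.3517 bits

D_KL(P||Q) = Σ P(x) log₂(P(x)/Q(x))

Computing term by term:
  P(1)·log₂(P(1)/Q(1)) = 0.25·log₂(0.25/0.04) = 0.66096
  P(2)·log₂(P(2)/Q(2)) = 0.25·log₂(0.25/0.0162) = 0.98697
  P(3)·log₂(P(3)/Q(3)) = 0.25·log₂(0.25/0.7558) = -0.39902
  P(4)·log₂(P(4)/Q(4)) = 0.25·log₂(0.25/0.188) = 0.10280

D_KL(P||Q) = 0.66096 + 0.98697 - 0.39902 + 0.10280 = 1.35171 ≈ 1.3517 bits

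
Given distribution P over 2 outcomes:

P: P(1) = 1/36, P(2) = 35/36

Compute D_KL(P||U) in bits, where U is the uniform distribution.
0.8169 bits

U(i) = 1/2 for all i

D_KL(P||U) = Σ P(x) log₂(P(x) / (1/2))
           = Σ P(x) log₂(P(x)) + log₂(2)
           = log₂(2) - H(P)

H(P) = -Σ P(x) log₂(P(x)):
  -P(1)·log₂(P(1)) = -(1/36)·log₂(1/36) = 0.14361
  -P(2)·log₂(P(2)) = -(35/36)·log₂(35/36) = 0.03951
H(P) = 0.14361 + 0.03951 = 0.18312 bits

log₂(2) = 1.00000 bits

D_KL(P||U) = 1.00000 - 0.18312 = 0.81688 ≈ 0.8169 bits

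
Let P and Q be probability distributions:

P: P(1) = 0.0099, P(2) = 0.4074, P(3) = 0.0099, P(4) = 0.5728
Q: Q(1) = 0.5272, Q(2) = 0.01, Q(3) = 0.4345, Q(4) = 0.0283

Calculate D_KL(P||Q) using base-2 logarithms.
4.5536 bits

D_KL(P||Q) = Σ P(x) log₂(P(x)/Q(x))

Computing term by term:
  P(1)·log₂(P(1)/Q(1)) = 0.0099·log₂(0.0099/0.5272) = -0.05677
  P(2)·log₂(P(2)/Q(2)) = 0.4074·log₂(0.4074/0.01) = 2.17893
  P(3)·log₂(P(3)/Q(3)) = 0.0099·log₂(0.0099/0.4345) = -0.05401
  P(4)·log₂(P(4)/Q(4)) = 0.5728·log₂(0.5728/0.0283) = 2.48547

D_KL(P||Q) = -0.05677 + 2.17893 - 0.05401 + 2.48547 = 4.55362 ≈ 4.5536 bits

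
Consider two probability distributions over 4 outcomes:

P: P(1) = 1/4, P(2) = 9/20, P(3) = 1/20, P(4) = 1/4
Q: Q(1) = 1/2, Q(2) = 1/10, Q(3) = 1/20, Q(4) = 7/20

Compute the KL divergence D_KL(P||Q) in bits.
0.6051 bits

D_KL(P||Q) = Σ P(x) log₂(P(x)/Q(x))

Computing term by term:
  P(1)·log₂(P(1)/Q(1)) = (1/4)·log₂((1/4)/(1/2)) = -0.25000
  P(2)·log₂(P(2)/Q(2)) = (9/20)·log₂((9/20)/(1/10)) = 0.97647
  P(3)·log₂(P(3)/Q(3)) = (1/20)·log₂((1/20)/(1/20)) = 0.00000
  P(4)·log₂(P(4)/Q(4)) = (1/4)·log₂((1/4)/(7/20)) = -0.12136

D_KL(P||Q) = -0.25000 + 0.97647 + 0.00000 - 0.12136 = 0.60511 ≈ 0.6051 bits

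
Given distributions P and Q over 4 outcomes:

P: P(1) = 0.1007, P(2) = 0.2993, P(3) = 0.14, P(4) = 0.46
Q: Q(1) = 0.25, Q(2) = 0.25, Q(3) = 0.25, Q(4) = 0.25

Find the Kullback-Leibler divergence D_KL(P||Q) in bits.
0.2332 bits

D_KL(P||Q) = Σ P(x) log₂(P(x)/Q(x))

Computing term by term:
  P(1)·log₂(P(1)/Q(1)) = 0.1007·log₂(0.1007/0.25) = -0.13210
  P(2)·log₂(P(2)/Q(2)) = 0.2993·log₂(0.2993/0.25) = 0.07772
  P(3)·log₂(P(3)/Q(3)) = 0.14·log₂(0.14/0.25) = -0.11711
  P(4)·log₂(P(4)/Q(4)) = 0.46·log₂(0.46/0.25) = 0.40466

D_KL(P||Q) = -0.13210 + 0.07772 - 0.11711 + 0.40466 = 0.23317 ≈ 0.2332 bits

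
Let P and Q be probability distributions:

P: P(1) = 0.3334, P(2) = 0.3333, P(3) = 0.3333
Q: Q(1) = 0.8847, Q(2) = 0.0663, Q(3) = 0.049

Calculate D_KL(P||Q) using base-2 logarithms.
1.2290 bits

D_KL(P||Q) = Σ P(x) log₂(P(x)/Q(x))

Computing term by term:
  P(1)·log₂(P(1)/Q(1)) = 0.3334·log₂(0.3334/0.8847) = -0.46941
  P(2)·log₂(P(2)/Q(2)) = 0.3333·log₂(0.3333/0.0663) = 0.77650
  P(3)·log₂(P(3)/Q(3)) = 0.3333·log₂(0.3333/0.049) = 0.92190

D_KL(P||Q) = -0.46941 + 0.77650 + 0.92190 = 1.22899 ≈ 1.2290 bits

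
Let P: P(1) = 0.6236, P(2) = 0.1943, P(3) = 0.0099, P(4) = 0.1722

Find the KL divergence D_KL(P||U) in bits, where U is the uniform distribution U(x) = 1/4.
0.6129 bits

U(i) = 1/4 for all i

D_KL(P||U) = Σ P(x) log₂(P(x) / (1/4))
           = Σ P(x) log₂(P(x)) + log₂(4)
           = log₂(4) - H(P)

H(P) = -Σ P(x) log₂(P(x)):
  -P(1)·log₂(P(1)) = -(0.6236)·log₂(0.6236) = 0.42486
  -P(2)·log₂(P(2)) = -(0.1943)·log₂(0.1943) = 0.45926
  -P(3)·log₂(P(3)) = -(0.0099)·log₂(0.0099) = 0.06592
  -P(4)·log₂(P(4)) = -(0.1722)·log₂(0.1722) = 0.43702
H(P) = 0.42486 + 0.45926 + 0.06592 + 0.43702 = 1.38706 bits

log₂(4) = 2.00000 bits

D_KL(P||U) = 2.00000 - 1.38706 = 0.61294 ≈ 0.6129 bits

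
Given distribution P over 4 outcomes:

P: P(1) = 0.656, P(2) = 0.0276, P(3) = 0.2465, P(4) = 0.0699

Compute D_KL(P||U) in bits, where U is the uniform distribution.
0.6917 bits

U(i) = 1/4 for all i

D_KL(P||U) = Σ P(x) log₂(P(x) / (1/4))
           = Σ P(x) log₂(P(x)) + log₂(4)
           = log₂(4) - H(P)

H(P) = -Σ P(x) log₂(P(x)):
  -P(1)·log₂(P(1)) = -(0.656)·log₂(0.656) = 0.39900
  -P(2)·log₂(P(2)) = -(0.0276)·log₂(0.0276) = 0.14295
  -P(3)·log₂(P(3)) = -(0.2465)·log₂(0.2465) = 0.49801
  -P(4)·log₂(P(4)) = -(0.0699)·log₂(0.0699) = 0.26832
H(P) = 0.39900 + 0.14295 + 0.49801 + 0.26832 = 1.30828 bits

log₂(4) = 2.00000 bits

D_KL(P||U) = 2.00000 - 1.30828 = 0.69172 ≈ 0.6917 bits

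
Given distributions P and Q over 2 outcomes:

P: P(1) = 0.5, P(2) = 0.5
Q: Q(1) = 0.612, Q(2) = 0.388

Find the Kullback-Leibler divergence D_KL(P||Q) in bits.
0.0371 bits

D_KL(P||Q) = Σ P(x) log₂(P(x)/Q(x))

Computing term by term:
  P(1)·log₂(P(1)/Q(1)) = 0.5·log₂(0.5/0.612) = -0.14580
  P(2)·log₂(P(2)/Q(2)) = 0.5·log₂(0.5/0.388) = 0.18294

D_KL(P||Q) = -0.14580 + 0.18294 = 0.03714 ≈ 0.0371 bits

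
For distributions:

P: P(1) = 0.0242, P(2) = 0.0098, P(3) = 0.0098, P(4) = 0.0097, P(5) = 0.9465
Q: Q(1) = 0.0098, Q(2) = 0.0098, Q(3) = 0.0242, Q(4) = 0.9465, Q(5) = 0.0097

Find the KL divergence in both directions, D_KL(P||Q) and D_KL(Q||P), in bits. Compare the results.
D_KL(P||Q) = 6.2096 bits, D_KL(Q||P) = 6.2096 bits. The two directions give exactly the same value for this pair.

D_KL(P||Q) = Σ P(x) log₂(P(x)/Q(x))

Computing term by term:
  P(1)·log₂(P(1)/Q(1)) = 0.0242·log₂(0.0242/0.0098) = 0.03156
  P(2)·log₂(P(2)/Q(2)) = 0.0098·log₂(0.0098/0.0098) = 0.00000
  P(3)·log₂(P(3)/Q(3)) = 0.0098·log₂(0.0098/0.0242) = -0.01278
  P(4)·log₂(P(4)/Q(4)) = 0.0097·log₂(0.0097/0.9465) = -0.06410
  P(5)·log₂(P(5)/Q(5)) = 0.9465·log₂(0.9465/0.0097) = 6.25492

D_KL(P||Q) = 0.03156 + 0.00000 - 0.01278 - 0.06410 + 6.25492 = 6.20960 ≈ 6.2096 bits

D_KL(Q||P) = Σ Q(x) log₂(Q(x)/P(x))

Computing term by term:
  Q(1)·log₂(Q(1)/P(1)) = 0.0098·log₂(0.0098/0.0242) = -0.01278
  Q(2)·log₂(Q(2)/P(2)) = 0.0098·log₂(0.0098/0.0098) = 0.00000
  Q(3)·log₂(Q(3)/P(3)) = 0.0242·log₂(0.0242/0.0098) = 0.03156
  Q(4)·log₂(Q(4)/P(4)) = 0.9465·log₂(0.9465/0.0097) = 6.25492
  Q(5)·log₂(Q(5)/P(5)) = 0.0097·log₂(0.0097/0.9465) = -0.06410

D_KL(Q||P) = -0.01278 + 0.00000 + 0.03156 + 6.25492 - 0.06410 = 6.20960 ≈ 6.2096 bits

These ARE equal here. Q is P with outcomes relabeled (Q(1) = P(3), Q(3) = P(1), Q(4) = P(5), Q(5) = P(4)) by a relabeling that is its own inverse, so the two sums contain exactly the same terms in a different order. This is a special case — KL divergence is not symmetric in general: D_KL(P||Q) ≠ D_KL(Q||P) for most P, Q.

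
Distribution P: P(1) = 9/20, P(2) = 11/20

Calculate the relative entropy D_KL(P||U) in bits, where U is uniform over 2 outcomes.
0.0072 bits

U(i) = 1/2 for all i

D_KL(P||U) = Σ P(x) log₂(P(x) / (1/2))
           = Σ P(x) log₂(P(x)) + log₂(2)
           = log₂(2) - H(P)

H(P) = -Σ P(x) log₂(P(x)):
  -P(1)·log₂(P(1)) = -(9/20)·log₂(9/20) = 0.51840
  -P(2)·log₂(P(2)) = -(11/20)·log₂(11/20) = 0.47437
H(P) = 0.51840 + 0.47437 = 0.99277 bits

log₂(2) = 1.00000 bits

D_KL(P||U) = 1.00000 - 0.99277 = 0.00723 ≈ 0.0072 bits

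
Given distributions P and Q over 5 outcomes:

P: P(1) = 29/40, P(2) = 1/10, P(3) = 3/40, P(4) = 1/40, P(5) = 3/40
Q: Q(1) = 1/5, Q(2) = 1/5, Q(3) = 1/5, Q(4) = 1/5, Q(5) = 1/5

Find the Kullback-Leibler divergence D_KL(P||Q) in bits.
0.9598 bits

D_KL(P||Q) = Σ P(x) log₂(P(x)/Q(x))

Computing term by term:
  P(1)·log₂(P(1)/Q(1)) = (29/40)·log₂((29/40)/(1/5)) = 1.34704
  P(2)·log₂(P(2)/Q(2)) = (1/10)·log₂((1/10)/(1/5)) = -0.10000
  P(3)·log₂(P(3)/Q(3)) = (3/40)·log₂((3/40)/(1/5)) = -0.10613
  P(4)·log₂(P(4)/Q(4)) = (1/40)·log₂((1/40)/(1/5)) = -0.07500
  P(5)·log₂(P(5)/Q(5)) = (3/40)·log₂((3/40)/(1/5)) = -0.10613

D_KL(P||Q) = 1.34704 - 0.10000 - 0.10613 - 0.07500 - 0.10613 = 0.95978 ≈ 0.9598 bits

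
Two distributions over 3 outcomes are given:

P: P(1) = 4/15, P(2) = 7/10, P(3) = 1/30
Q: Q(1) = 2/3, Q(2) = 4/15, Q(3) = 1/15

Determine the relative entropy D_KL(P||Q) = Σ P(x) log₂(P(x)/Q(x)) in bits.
0.5888 bits

D_KL(P||Q) = Σ P(x) log₂(P(x)/Q(x))

Computing term by term:
  P(1)·log₂(P(1)/Q(1)) = (4/15)·log₂((4/15)/(2/3)) = -0.35251
  P(2)·log₂(P(2)/Q(2)) = (7/10)·log₂((7/10)/(4/15)) = 0.97462
  P(3)·log₂(P(3)/Q(3)) = (1/30)·log₂((1/30)/(1/15)) = -0.03333

D_KL(P||Q) = -0.35251 + 0.97462 - 0.03333 = 0.58878 ≈ 0.5888 bits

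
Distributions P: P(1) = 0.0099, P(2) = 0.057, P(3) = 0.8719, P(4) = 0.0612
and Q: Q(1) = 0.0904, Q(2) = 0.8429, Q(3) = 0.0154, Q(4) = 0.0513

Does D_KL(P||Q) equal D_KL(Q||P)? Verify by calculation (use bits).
D_KL(P||Q) = 4.8397 bits, D_KL(Q||P) = 3.4615 bits. No — D_KL(P||Q) ≠ D_KL(Q||P) for this pair.

D_KL(P||Q) = Σ P(x) log₂(P(x)/Q(x))

Computing term by term:
  P(1)·log₂(P(1)/Q(1)) = 0.0099·log₂(0.0099/0.0904) = -0.03159
  P(2)·log₂(P(2)/Q(2)) = 0.057·log₂(0.057/0.8429) = -0.22152
  P(3)·log₂(P(3)/Q(3)) = 0.8719·log₂(0.8719/0.0154) = 5.07721
  P(4)·log₂(P(4)/Q(4)) = 0.0612·log₂(0.0612/0.0513) = 0.01558

D_KL(P||Q) = -0.03159 - 0.22152 + 5.07721 + 0.01558 = 4.83968 ≈ 4.8397 bits

D_KL(Q||P) = Σ Q(x) log₂(Q(x)/P(x))

Computing term by term:
  Q(1)·log₂(Q(1)/P(1)) = 0.0904·log₂(0.0904/0.0099) = 0.28845
  Q(2)·log₂(Q(2)/P(2)) = 0.8429·log₂(0.8429/0.057) = 3.27579
  Q(3)·log₂(Q(3)/P(3)) = 0.0154·log₂(0.0154/0.8719) = -0.08968
  Q(4)·log₂(Q(4)/P(4)) = 0.0513·log₂(0.0513/0.0612) = -0.01306

D_KL(Q||P) = 0.28845 + 3.27579 - 0.08968 - 0.01306 = 3.46150 ≈ 3.4615 bits

These are NOT equal (difference: 1.3782 bits). KL divergence is asymmetric: D_KL(P||Q) ≠ D_KL(Q||P) in general.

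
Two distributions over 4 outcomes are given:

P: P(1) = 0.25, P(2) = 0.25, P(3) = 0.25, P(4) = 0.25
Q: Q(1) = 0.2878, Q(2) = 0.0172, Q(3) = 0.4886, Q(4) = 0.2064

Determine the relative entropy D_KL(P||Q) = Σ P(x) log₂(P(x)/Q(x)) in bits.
0.7420 bits

D_KL(P||Q) = Σ P(x) log₂(P(x)/Q(x))

Computing term by term:
  P(1)·log₂(P(1)/Q(1)) = 0.25·log₂(0.25/0.2878) = -0.05078
  P(2)·log₂(P(2)/Q(2)) = 0.25·log₂(0.25/0.0172) = 0.96536
  P(3)·log₂(P(3)/Q(3)) = 0.25·log₂(0.25/0.4886) = -0.24168
  P(4)·log₂(P(4)/Q(4)) = 0.25·log₂(0.25/0.2064) = 0.06912

D_KL(P||Q) = -0.05078 + 0.96536 - 0.24168 + 0.06912 = 0.74202 ≈ 0.7420 bits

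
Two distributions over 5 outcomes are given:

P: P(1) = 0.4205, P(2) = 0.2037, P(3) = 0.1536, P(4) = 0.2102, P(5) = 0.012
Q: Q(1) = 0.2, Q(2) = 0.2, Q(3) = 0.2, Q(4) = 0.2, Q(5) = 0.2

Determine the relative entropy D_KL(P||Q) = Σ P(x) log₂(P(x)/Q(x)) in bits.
0.3641 bits

D_KL(P||Q) = Σ P(x) log₂(P(x)/Q(x))

Computing term by term:
  P(1)·log₂(P(1)/Q(1)) = 0.4205·log₂(0.4205/0.2) = 0.45082
  P(2)·log₂(P(2)/Q(2)) = 0.2037·log₂(0.2037/0.2) = 0.00539
  P(3)·log₂(P(3)/Q(3)) = 0.1536·log₂(0.1536/0.2) = -0.05849
  P(4)·log₂(P(4)/Q(4)) = 0.2102·log₂(0.2102/0.2) = 0.01508
  P(5)·log₂(P(5)/Q(5)) = 0.012·log₂(0.012/0.2) = -0.04871

D_KL(P||Q) = 0.45082 + 0.00539 - 0.05849 + 0.01508 - 0.04871 = 0.36409 ≈ 0.3641 bits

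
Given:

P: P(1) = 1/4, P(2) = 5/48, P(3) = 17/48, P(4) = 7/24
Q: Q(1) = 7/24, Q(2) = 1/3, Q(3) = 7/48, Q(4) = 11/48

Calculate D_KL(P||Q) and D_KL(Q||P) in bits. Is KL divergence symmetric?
D_KL(P||Q) = 0.3245 bits, D_KL(Q||P) = 0.3578 bits. No, KL divergence is not symmetric.

D_KL(P||Q) = Σ P(x) log₂(P(x)/Q(x))

Computing term by term:
  P(1)·log₂(P(1)/Q(1)) = (1/4)·log₂((1/4)/(7/24)) = -0.05560
  P(2)·log₂(P(2)/Q(2)) = (5/48)·log₂((5/48)/(1/3)) = -0.17480
  P(3)·log₂(P(3)/Q(3)) = (17/48)·log₂((17/48)/(7/48)) = 0.45337
  P(4)·log₂(P(4)/Q(4)) = (7/24)·log₂((7/24)/(11/48)) = 0.10148

D_KL(P||Q) = -0.05560 - 0.17480 + 0.45337 + 0.10148 = 0.32445 ≈ 0.3245 bits

D_KL(Q||P) = Σ Q(x) log₂(Q(x)/P(x))

Computing term by term:
  Q(1)·log₂(Q(1)/P(1)) = (7/24)·log₂((7/24)/(1/4)) = 0.06486
  Q(2)·log₂(Q(2)/P(2)) = (1/3)·log₂((1/3)/(5/48)) = 0.55936
  Q(3)·log₂(Q(3)/P(3)) = (7/48)·log₂((7/48)/(17/48)) = -0.18668
  Q(4)·log₂(Q(4)/P(4)) = (11/48)·log₂((11/48)/(7/24)) = -0.07973

D_KL(Q||P) = 0.06486 + 0.55936 - 0.18668 - 0.07973 = 0.35781 ≈ 0.3578 bits

These are NOT equal (difference: 0.0333 bits). KL divergence is asymmetric: D_KL(P||Q) ≠ D_KL(Q||P) in general.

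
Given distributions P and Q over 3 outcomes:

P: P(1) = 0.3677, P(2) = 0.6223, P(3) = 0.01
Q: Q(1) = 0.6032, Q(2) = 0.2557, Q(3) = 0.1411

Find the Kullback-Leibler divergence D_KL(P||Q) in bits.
0.4977 bits

D_KL(P||Q) = Σ P(x) log₂(P(x)/Q(x))

Computing term by term:
  P(1)·log₂(P(1)/Q(1)) = 0.3677·log₂(0.3677/0.6032) = -0.26258
  P(2)·log₂(P(2)/Q(2)) = 0.6223·log₂(0.6223/0.2557) = 0.79851
  P(3)·log₂(P(3)/Q(3)) = 0.01·log₂(0.01/0.1411) = -0.03819

D_KL(P||Q) = -0.26258 + 0.79851 - 0.03819 = 0.49774 ≈ 0.4977 bits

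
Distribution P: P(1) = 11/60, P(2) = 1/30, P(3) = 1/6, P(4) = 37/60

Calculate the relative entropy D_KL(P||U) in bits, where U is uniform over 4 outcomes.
0.5268 bits

U(i) = 1/4 for all i

D_KL(P||U) = Σ P(x) log₂(P(x) / (1/4))
           = Σ P(x) log₂(P(x)) + log₂(4)
           = log₂(4) - H(P)

H(P) = -Σ P(x) log₂(P(x)):
  -P(1)·log₂(P(1)) = -(11/60)·log₂(11/60) = 0.44870
  -P(2)·log₂(P(2)) = -(1/30)·log₂(1/30) = 0.16356
  -P(3)·log₂(P(3)) = -(1/6)·log₂(1/6) = 0.43083
  -P(4)·log₂(P(4)) = -(37/60)·log₂(37/60) = 0.43009
H(P) = 0.44870 + 0.16356 + 0.43083 + 0.43009 = 1.47318 bits

log₂(4) = 2.00000 bits

D_KL(P||U) = 2.00000 - 1.47318 = 0.52682 ≈ 0.5268 bits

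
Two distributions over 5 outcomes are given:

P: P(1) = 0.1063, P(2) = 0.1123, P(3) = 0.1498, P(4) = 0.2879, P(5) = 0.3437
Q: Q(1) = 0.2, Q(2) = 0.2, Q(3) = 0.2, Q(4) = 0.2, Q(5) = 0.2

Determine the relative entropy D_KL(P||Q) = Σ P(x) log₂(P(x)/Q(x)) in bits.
0.1669 bits

D_KL(P||Q) = Σ P(x) log₂(P(x)/Q(x))

Computing term by term:
  P(1)·log₂(P(1)/Q(1)) = 0.1063·log₂(0.1063/0.2) = -0.09693
  P(2)·log₂(P(2)/Q(2)) = 0.1123·log₂(0.1123/0.2) = -0.09351
  P(3)·log₂(P(3)/Q(3)) = 0.1498·log₂(0.1498/0.2) = -0.06246
  P(4)·log₂(P(4)/Q(4)) = 0.2879·log₂(0.2879/0.2) = 0.15131
  P(5)·log₂(P(5)/Q(5)) = 0.3437·log₂(0.3437/0.2) = 0.26848

D_KL(P||Q) = -0.09693 - 0.09351 - 0.06246 + 0.15131 + 0.26848 = 0.16689 ≈ 0.1669 bits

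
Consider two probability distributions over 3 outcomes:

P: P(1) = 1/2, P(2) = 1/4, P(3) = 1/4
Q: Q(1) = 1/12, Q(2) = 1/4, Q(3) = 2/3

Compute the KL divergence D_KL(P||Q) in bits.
0.9387 bits

D_KL(P||Q) = Σ P(x) log₂(P(x)/Q(x))

Computing term by term:
  P(1)·log₂(P(1)/Q(1)) = (1/2)·log₂((1/2)/(1/12)) = 1.29248
  P(2)·log₂(P(2)/Q(2)) = (1/4)·log₂((1/4)/(1/4)) = 0.00000
  P(3)·log₂(P(3)/Q(3)) = (1/4)·log₂((1/4)/(2/3)) = -0.35376

D_KL(P||Q) = 1.29248 + 0.00000 - 0.35376 = 0.93872 ≈ 0.9387 bits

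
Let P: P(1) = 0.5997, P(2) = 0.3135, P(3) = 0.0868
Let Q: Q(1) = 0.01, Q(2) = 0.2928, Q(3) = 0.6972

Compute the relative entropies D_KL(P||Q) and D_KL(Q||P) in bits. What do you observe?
D_KL(P||Q) = 3.3119 bits, D_KL(Q||P) = 2.0077 bits. The two directions give different values (D_KL(P||Q) exceeds D_KL(Q||P) by 1.3042 bits): KL divergence is asymmetric.

D_KL(P||Q) = Σ P(x) log₂(P(x)/Q(x))

Computing term by term:
  P(1)·log₂(P(1)/Q(1)) = 0.5997·log₂(0.5997/0.01) = 3.54193
  P(2)·log₂(P(2)/Q(2)) = 0.3135·log₂(0.3135/0.2928) = 0.03090
  P(3)·log₂(P(3)/Q(3)) = 0.0868·log₂(0.0868/0.6972) = -0.26090

D_KL(P||Q) = 3.54193 + 0.03090 - 0.26090 = 3.31193 ≈ 3.3119 bits

D_KL(Q||P) = Σ Q(x) log₂(Q(x)/P(x))

Computing term by term:
  Q(1)·log₂(Q(1)/P(1)) = 0.01·log₂(0.01/0.5997) = -0.05906
  Q(2)·log₂(Q(2)/P(2)) = 0.2928·log₂(0.2928/0.3135) = -0.02886
  Q(3)·log₂(Q(3)/P(3)) = 0.6972·log₂(0.6972/0.0868) = 2.09565

D_KL(Q||P) = -0.05906 - 0.02886 + 2.09565 = 2.00773 ≈ 2.0077 bits

These are NOT equal (difference: 1.3042 bits). KL divergence is asymmetric: D_KL(P||Q) ≠ D_KL(Q||P) in general.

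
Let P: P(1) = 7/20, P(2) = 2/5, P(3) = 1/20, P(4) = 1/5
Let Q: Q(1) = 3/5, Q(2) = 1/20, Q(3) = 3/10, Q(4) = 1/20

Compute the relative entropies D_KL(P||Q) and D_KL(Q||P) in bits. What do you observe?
D_KL(P||Q) = 1.1986 bits, D_KL(Q||P) = 0.9921 bits. The two directions give different values (D_KL(P||Q) exceeds D_KL(Q||P) by 0.2065 bits): KL divergence is asymmetric.

D_KL(P||Q) = Σ P(x) log₂(P(x)/Q(x))

Computing term by term:
  P(1)·log₂(P(1)/Q(1)) = (7/20)·log₂((7/20)/(3/5)) = -0.27216
  P(2)·log₂(P(2)/Q(2)) = (2/5)·log₂((2/5)/(1/20)) = 1.20000
  P(3)·log₂(P(3)/Q(3)) = (1/20)·log₂((1/20)/(3/10)) = -0.12925
  P(4)·log₂(P(4)/Q(4)) = (1/5)·log₂((1/5)/(1/20)) = 0.40000

D_KL(P||Q) = -0.27216 + 1.20000 - 0.12925 + 0.40000 = 1.19859 ≈ 1.1986 bits

D_KL(Q||P) = Σ Q(x) log₂(Q(x)/P(x))

Computing term by term:
  Q(1)·log₂(Q(1)/P(1)) = (3/5)·log₂((3/5)/(7/20)) = 0.46656
  Q(2)·log₂(Q(2)/P(2)) = (1/20)·log₂((1/20)/(2/5)) = -0.15000
  Q(3)·log₂(Q(3)/P(3)) = (3/10)·log₂((3/10)/(1/20)) = 0.77549
  Q(4)·log₂(Q(4)/P(4)) = (1/20)·log₂((1/20)/(1/5)) = -0.10000

D_KL(Q||P) = 0.46656 - 0.15000 + 0.77549 - 0.10000 = 0.99205 ≈ 0.9921 bits

These are NOT equal (difference: 0.2065 bits). KL divergence is asymmetric: D_KL(P||Q) ≠ D_KL(Q||P) in general.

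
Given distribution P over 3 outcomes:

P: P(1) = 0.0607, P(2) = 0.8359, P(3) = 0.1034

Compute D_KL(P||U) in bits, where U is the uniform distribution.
0.7849 bits

U(i) = 1/3 for all i

D_KL(P||U) = Σ P(x) log₂(P(x) / (1/3))
           = Σ P(x) log₂(P(x)) + log₂(3)
           = log₂(3) - H(P)

H(P) = -Σ P(x) log₂(P(x)):
  -P(1)·log₂(P(1)) = -(0.0607)·log₂(0.0607) = 0.24536
  -P(2)·log₂(P(2)) = -(0.8359)·log₂(0.8359) = 0.21616
  -P(3)·log₂(P(3)) = -(0.1034)·log₂(0.1034) = 0.33850
H(P) = 0.24536 + 0.21616 + 0.33850 = 0.80002 bits

log₂(3) = 1.58496 bits

D_KL(P||U) = 1.58496 - 0.80002 = 0.78494 ≈ 0.7849 bits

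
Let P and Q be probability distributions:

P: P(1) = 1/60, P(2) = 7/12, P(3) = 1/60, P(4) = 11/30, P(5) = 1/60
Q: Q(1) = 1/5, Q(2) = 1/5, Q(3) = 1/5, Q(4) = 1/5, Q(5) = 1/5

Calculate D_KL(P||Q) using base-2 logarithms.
1.0422 bits

D_KL(P||Q) = Σ P(x) log₂(P(x)/Q(x))

Computing term by term:
  P(1)·log₂(P(1)/Q(1)) = (1/60)·log₂((1/60)/(1/5)) = -0.05975
  P(2)·log₂(P(2)/Q(2)) = (7/12)·log₂((7/12)/(1/5)) = 0.90085
  P(3)·log₂(P(3)/Q(3)) = (1/60)·log₂((1/60)/(1/5)) = -0.05975
  P(4)·log₂(P(4)/Q(4)) = (11/30)·log₂((11/30)/(1/5)) = 0.32064
  P(5)·log₂(P(5)/Q(5)) = (1/60)·log₂((1/60)/(1/5)) = -0.05975

D_KL(P||Q) = -0.05975 + 0.90085 - 0.05975 + 0.32064 - 0.05975 = 1.04224 ≈ 1.0422 bits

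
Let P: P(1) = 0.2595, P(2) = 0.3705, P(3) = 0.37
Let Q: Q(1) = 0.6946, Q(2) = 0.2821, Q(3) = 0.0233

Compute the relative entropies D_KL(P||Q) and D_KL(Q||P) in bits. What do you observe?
D_KL(P||Q) = 1.2531 bits, D_KL(Q||P) = 0.7828 bits. The two directions give different values (D_KL(P||Q) exceeds D_KL(Q||P) by 0.4703 bits): KL divergence is asymmetric.

D_KL(P||Q) = Σ P(x) log₂(P(x)/Q(x))

Computing term by term:
  P(1)·log₂(P(1)/Q(1)) = 0.2595·log₂(0.2595/0.6946) = -0.36861
  P(2)·log₂(P(2)/Q(2)) = 0.3705·log₂(0.3705/0.2821) = 0.14571
  P(3)·log₂(P(3)/Q(3)) = 0.37·log₂(0.37/0.0233) = 1.47598

D_KL(P||Q) = -0.36861 + 0.14571 + 1.47598 = 1.25308 ≈ 1.2531 bits

D_KL(Q||P) = Σ Q(x) log₂(Q(x)/P(x))

Computing term by term:
  Q(1)·log₂(Q(1)/P(1)) = 0.6946·log₂(0.6946/0.2595) = 0.98664
  Q(2)·log₂(Q(2)/P(2)) = 0.2821·log₂(0.2821/0.3705) = -0.11094
  Q(3)·log₂(Q(3)/P(3)) = 0.0233·log₂(0.0233/0.37) = -0.09295

D_KL(Q||P) = 0.98664 - 0.11094 - 0.09295 = 0.78275 ≈ 0.7828 bits

These are NOT equal (difference: 0.4703 bits). KL divergence is asymmetric: D_KL(P||Q) ≠ D_KL(Q||P) in general.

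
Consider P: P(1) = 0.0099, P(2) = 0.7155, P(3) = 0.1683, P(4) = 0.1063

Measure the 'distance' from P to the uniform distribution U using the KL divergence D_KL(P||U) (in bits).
0.8121 bits

U(i) = 1/4 for all i

D_KL(P||U) = Σ P(x) log₂(P(x) / (1/4))
           = Σ P(x) log₂(P(x)) + log₂(4)
           = log₂(4) - H(P)

H(P) = -Σ P(x) log₂(P(x)):
  -P(1)·log₂(P(1)) = -(0.0099)·log₂(0.0099) = 0.06592
  -P(2)·log₂(P(2)) = -(0.7155)·log₂(0.7155) = 0.34557
  -P(3)·log₂(P(3)) = -(0.1683)·log₂(0.1683) = 0.43268
  -P(4)·log₂(P(4)) = -(0.1063)·log₂(0.1063) = 0.34375
H(P) = 0.06592 + 0.34557 + 0.43268 + 0.34375 = 1.18792 bits

log₂(4) = 2.00000 bits

D_KL(P||U) = 2.00000 - 1.18792 = 0.81208 ≈ 0.8121 bits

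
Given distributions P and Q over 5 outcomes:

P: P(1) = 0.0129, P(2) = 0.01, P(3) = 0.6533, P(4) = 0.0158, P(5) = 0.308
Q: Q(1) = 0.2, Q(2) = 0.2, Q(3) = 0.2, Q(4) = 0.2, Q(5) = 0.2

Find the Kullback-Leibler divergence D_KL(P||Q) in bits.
1.1554 bits

D_KL(P||Q) = Σ P(x) log₂(P(x)/Q(x))

Computing term by term:
  P(1)·log₂(P(1)/Q(1)) = 0.0129·log₂(0.0129/0.2) = -0.05101
  P(2)·log₂(P(2)/Q(2)) = 0.01·log₂(0.01/0.2) = -0.04322
  P(3)·log₂(P(3)/Q(3)) = 0.6533·log₂(0.6533/0.2) = 1.11567
  P(4)·log₂(P(4)/Q(4)) = 0.0158·log₂(0.0158/0.2) = -0.05786
  P(5)·log₂(P(5)/Q(5)) = 0.308·log₂(0.308/0.2) = 0.19186

D_KL(P||Q) = -0.05101 - 0.04322 + 1.11567 - 0.05786 + 0.19186 = 1.15544 ≈ 1.1554 bits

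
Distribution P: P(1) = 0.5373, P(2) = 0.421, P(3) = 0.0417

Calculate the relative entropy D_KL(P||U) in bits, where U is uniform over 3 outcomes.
0.3868 bits

U(i) = 1/3 for all i

D_KL(P||U) = Σ P(x) log₂(P(x) / (1/3))
           = Σ P(x) log₂(P(x)) + log₂(3)
           = log₂(3) - H(P)

H(P) = -Σ P(x) log₂(P(x)):
  -P(1)·log₂(P(1)) = -(0.5373)·log₂(0.5373) = 0.48153
  -P(2)·log₂(P(2)) = -(0.421)·log₂(0.421) = 0.52545
  -P(3)·log₂(P(3)) = -(0.0417)·log₂(0.0417) = 0.19114
H(P) = 0.48153 + 0.52545 + 0.19114 = 1.19812 bits

log₂(3) = 1.58496 bits

D_KL(P||U) = 1.58496 - 1.19812 = 0.38684 ≈ 0.3868 bits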